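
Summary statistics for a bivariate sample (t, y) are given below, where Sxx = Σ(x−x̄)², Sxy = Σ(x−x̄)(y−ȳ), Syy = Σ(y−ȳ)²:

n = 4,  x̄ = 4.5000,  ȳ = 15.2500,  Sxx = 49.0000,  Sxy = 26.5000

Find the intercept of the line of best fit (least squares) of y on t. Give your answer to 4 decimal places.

12.8163

b = Sxy/Sxx = 26.5/49 = 0.540816
a = ȳ − b·x̄ = 15.25 − 0.540816·4.5 = 12.816327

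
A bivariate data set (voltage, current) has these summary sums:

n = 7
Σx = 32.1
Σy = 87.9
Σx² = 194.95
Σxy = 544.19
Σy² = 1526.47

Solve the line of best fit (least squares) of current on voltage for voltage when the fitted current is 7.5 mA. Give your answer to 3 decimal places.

2.874

Sxx = Σx² − (Σx)²/n = 194.95 − 147.201429 = 47.748571
Sxy = Σxy − (Σx)(Σy)/n = 544.19 − 403.084286 = 141.105714
b = Sxy/Sxx = 141.105714/47.748571 = 2.955182
a = ȳ − b·x̄ = 12.557143 − 2.955182·4.585714 = -0.994477
Set a + b·x = 7.5: x = (7.5 − (-0.994477)) / 2.955182 = 2.874435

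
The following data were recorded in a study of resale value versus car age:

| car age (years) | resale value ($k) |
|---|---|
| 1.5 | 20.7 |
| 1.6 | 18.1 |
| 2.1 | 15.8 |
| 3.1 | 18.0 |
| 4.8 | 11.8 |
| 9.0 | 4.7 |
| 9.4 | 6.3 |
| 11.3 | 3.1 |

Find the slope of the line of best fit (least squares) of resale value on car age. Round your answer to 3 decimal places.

-1.681

n = 8, Σx = 42.8, Σy = 98.5, Σxy = 342.18, Σx² = 338.92
Sxx = Σx² − (Σx)²/n = 338.92 − 228.98 = 109.94
Sxy = Σxy − (Σx)(Σy)/n = 342.18 − 526.975 = -184.795
b = Sxy/Sxx = -184.795/109.94 = -1.680871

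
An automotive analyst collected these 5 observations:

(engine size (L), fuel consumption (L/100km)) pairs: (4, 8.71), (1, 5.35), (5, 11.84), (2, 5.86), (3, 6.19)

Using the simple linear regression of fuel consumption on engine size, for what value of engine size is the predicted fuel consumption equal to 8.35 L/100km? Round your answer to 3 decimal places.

3.480

n = 5, Σx = 15, Σy = 37.95, Σxy = 129.68, Σx² = 55
Sxx = Σx² − (Σx)²/n = 55 − 45 = 10
Sxy = Σxy − (Σx)(Σy)/n = 129.68 − 113.85 = 15.83
b = Sxy/Sxx = 15.83/10 = 1.583
a = ȳ − b·x̄ = 7.59 − 1.583·3 = 2.841
Set a + b·x = 8.35: x = (8.35 − 2.841) / 1.583 = 3.480101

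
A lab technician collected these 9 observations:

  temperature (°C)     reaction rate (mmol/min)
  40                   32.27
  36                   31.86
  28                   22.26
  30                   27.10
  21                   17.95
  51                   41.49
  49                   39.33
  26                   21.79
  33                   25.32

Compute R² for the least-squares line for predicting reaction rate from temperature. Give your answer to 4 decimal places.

n = 9, Σx = 314, Σy = 259.37, Σxy = 9696.25, Σx² = 11788, Σy² = 7992.7081
Sxx = Σx² − (Σx)²/n = 11788 − 10955.111111 = 832.888889
Sxy = Σxy − (Σx)(Σy)/n = 9696.25 − 9049.131111 = 647.118889
Syy = Σy² − (Σy)²/n = 7992.7081 − 7474.755211 = 517.952889
R² = Sxy²/(Sxx·Syy) = (647.118889)²/(832.888889·517.952889) = 0.970713

0.9707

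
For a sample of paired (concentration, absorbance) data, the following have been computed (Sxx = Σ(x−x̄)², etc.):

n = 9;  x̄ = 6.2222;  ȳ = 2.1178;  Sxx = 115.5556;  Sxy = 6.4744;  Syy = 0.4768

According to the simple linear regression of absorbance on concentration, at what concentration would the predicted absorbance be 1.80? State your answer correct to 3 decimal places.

b = Sxy/Sxx = 6.4744/115.5556 = 0.056028
a = ȳ − b·x̄ = 2.1178 − 0.056028·6.2222 = 1.769180
Set a + b·x = 1.80: x = (1.80 − 1.769180) / 0.056028 = 0.550081

0.550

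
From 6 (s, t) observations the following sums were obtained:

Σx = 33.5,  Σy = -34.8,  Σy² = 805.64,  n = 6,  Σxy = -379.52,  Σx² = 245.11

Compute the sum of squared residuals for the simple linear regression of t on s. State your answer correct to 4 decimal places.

13.0056

Sxx = Σx² − (Σx)²/n = 245.11 − 187.041667 = 58.068333
Sxy = Σxy − (Σx)(Σy)/n = -379.52 − (-194.3) = -185.22
Syy = Σy² − (Σy)²/n = 805.64 − 201.84 = 603.8
b = Sxy/Sxx = -185.22/58.068333 = -3.189690
SSE = Syy − b·Sxy = 603.8 − (-3.189690)·(-185.22) = 13.005561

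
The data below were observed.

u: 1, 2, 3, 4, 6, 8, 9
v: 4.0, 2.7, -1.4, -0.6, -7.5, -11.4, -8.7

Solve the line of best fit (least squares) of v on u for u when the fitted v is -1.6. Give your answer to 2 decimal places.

3.82

n = 7, Σx = 33, Σy = -22.9, Σxy = -211.7, Σx² = 211
Sxx = Σx² − (Σx)²/n = 211 − 155.571429 = 55.428571
Sxy = Σxy − (Σx)(Σy)/n = -211.7 − (-107.957143) = -103.742857
b = Sxy/Sxx = -103.742857/55.428571 = -1.871649
a = ȳ − b·x̄ = -3.271429 − (-1.871649)·4.714286 = 5.552062
Set a + b·x = -1.6: x = (-1.6 − 5.552062) / (-1.871649) = 3.821261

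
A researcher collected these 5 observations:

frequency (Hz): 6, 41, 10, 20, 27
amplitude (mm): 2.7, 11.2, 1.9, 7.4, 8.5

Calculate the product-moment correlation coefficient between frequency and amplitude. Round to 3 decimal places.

n = 5, Σx = 104, Σy = 31.7, Σxy = 871.9, Σx² = 2946, Σy² = 263.35
Sxx = Σx² − (Σx)²/n = 2946 − 2163.2 = 782.8
Sxy = Σxy − (Σx)(Σy)/n = 871.9 − 659.36 = 212.54
Syy = Σy² − (Σy)²/n = 263.35 − 200.978 = 62.372
r = Sxy/√(Sxx·Syy) = 212.54/√(48824.8016) = 212.54/220.963349 = 0.961879

0.962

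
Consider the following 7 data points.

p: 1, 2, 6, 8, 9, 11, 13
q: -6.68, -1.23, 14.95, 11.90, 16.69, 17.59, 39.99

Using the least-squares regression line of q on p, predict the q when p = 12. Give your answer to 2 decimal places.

28.58

n = 7, Σx = 50, Σy = 93.21, Σxy = 1039.33, Σx² = 476
Sxx = Σx² − (Σx)²/n = 476 − 357.142857 = 118.857143
Sxy = Σxy − (Σx)(Σy)/n = 1039.33 − 665.785714 = 373.544286
b = Sxy/Sxx = 373.544286/118.857143 = 3.142800
a = ȳ − b·x̄ = 13.315714 − 3.142800·7.142857 = -9.132861
ŷ(12) = a + b·12 = -9.132861 + 3.142800·12 = 28.580745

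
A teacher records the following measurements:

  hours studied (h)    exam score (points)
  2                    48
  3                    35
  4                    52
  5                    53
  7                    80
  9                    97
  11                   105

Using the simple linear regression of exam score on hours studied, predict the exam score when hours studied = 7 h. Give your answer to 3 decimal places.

76.115

n = 7, Σx = 41, Σy = 470, Σxy = 3262, Σx² = 305
Sxx = Σx² − (Σx)²/n = 305 − 240.142857 = 64.857143
Sxy = Σxy − (Σx)(Σy)/n = 3262 − 2752.857143 = 509.142857
b = Sxy/Sxx = 509.142857/64.857143 = 7.850220
a = ȳ − b·x̄ = 67.142857 − 7.850220·5.857143 = 21.162996
ŷ(7) = a + b·7 = 21.162996 + 7.850220·7 = 76.114537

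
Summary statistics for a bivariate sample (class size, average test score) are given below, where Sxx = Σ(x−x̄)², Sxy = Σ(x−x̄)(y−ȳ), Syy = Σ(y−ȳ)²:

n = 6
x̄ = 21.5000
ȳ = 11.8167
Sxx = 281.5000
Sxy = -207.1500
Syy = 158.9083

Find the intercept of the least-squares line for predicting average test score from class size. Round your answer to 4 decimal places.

27.6381

b = Sxy/Sxx = -207.15/281.5 = -0.735879
a = ȳ − b·x̄ = 11.8167 − (-0.735879)·21.5 = 27.638103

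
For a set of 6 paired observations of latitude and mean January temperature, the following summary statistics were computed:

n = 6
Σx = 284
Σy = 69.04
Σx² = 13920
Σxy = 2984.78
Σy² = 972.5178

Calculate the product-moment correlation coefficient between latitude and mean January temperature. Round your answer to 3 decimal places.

Sxx = Σx² − (Σx)²/n = 13920 − 13442.666667 = 477.333333
Sxy = Σxy − (Σx)(Σy)/n = 2984.78 − 3267.893333 = -283.113333
Syy = Σy² − (Σy)²/n = 972.5178 − 794.420267 = 178.097533
r = Sxy/√(Sxx·Syy) = -283.113333/√(85011.889244) = -283.113333/291.567984 = -0.971003

-0.971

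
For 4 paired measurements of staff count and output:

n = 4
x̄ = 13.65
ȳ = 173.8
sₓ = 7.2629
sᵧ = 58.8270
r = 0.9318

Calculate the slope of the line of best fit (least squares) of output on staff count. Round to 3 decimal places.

b = r · sᵧ/sₓ = 0.9318 · 58.827/7.2629 = 7.547261

7.547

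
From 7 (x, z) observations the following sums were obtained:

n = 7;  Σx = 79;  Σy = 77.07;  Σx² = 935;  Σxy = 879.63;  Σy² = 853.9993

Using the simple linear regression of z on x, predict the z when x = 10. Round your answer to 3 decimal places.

Sxx = Σx² − (Σx)²/n = 935 − 891.571429 = 43.428571
Sxy = Σxy − (Σx)(Σy)/n = 879.63 − 869.79 = 9.84
b = Sxy/Sxx = 9.84/43.428571 = 0.226579
a = ȳ − b·x̄ = 11.01 − 0.226579·11.285714 = 8.452895
ŷ(10) = a + b·10 = 8.452895 + 0.226579·10 = 10.718684

10.719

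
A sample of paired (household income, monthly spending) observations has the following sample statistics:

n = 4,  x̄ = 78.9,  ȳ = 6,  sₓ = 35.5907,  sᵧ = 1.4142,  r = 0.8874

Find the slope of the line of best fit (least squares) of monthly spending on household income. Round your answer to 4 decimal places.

b = r · sᵧ/sₓ = 0.8874 · 1.4142/35.5907 = 0.035261

0.0353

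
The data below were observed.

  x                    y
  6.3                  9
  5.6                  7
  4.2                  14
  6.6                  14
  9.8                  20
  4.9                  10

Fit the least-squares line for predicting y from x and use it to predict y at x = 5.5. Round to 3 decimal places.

11.154

n = 6, Σx = 37.4, Σy = 74, Σxy = 492.1, Σx² = 252.3
Sxx = Σx² − (Σx)²/n = 252.3 − 233.126667 = 19.173333
Sxy = Σxy − (Σx)(Σy)/n = 492.1 − 461.266667 = 30.833333
b = Sxy/Sxx = 30.833333/19.173333 = 1.608136
a = ȳ − b·x̄ = 12.333333 − 1.608136·6.233333 = 2.309284
ŷ(5.5) = a + b·5.5 = 2.309284 + 1.608136·5.5 = 11.154033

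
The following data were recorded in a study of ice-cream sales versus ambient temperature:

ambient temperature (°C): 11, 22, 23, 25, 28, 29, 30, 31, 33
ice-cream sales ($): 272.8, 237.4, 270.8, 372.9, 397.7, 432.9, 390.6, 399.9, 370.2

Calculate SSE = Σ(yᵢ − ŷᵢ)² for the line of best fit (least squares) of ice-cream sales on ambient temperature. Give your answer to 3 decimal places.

n = 9, Σx = 232, Σy = 3145.2, Σxy = 83795.7, Σx² = 6334, Σy² = 1138269.76
Sxx = Σx² − (Σx)²/n = 6334 − 5980.444444 = 353.555556
Sxy = Σxy − (Σx)(Σy)/n = 83795.7 − 81076.266667 = 2719.433333
Syy = Σy² − (Σy)²/n = 1138269.76 − 1099142.56 = 39127.2
b = Sxy/Sxx = 2719.433333/353.555556 = 7.691672
SSE = Syy − b·Sxy = 39127.2 − 7.691672·2719.433333 = 18210.211034

18210.211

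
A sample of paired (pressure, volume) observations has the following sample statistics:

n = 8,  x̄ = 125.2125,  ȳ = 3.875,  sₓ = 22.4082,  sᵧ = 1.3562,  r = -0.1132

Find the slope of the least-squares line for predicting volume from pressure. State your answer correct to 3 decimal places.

-0.007

b = r · sᵧ/sₓ = -0.1132 · 1.3562/22.4082 = -0.006851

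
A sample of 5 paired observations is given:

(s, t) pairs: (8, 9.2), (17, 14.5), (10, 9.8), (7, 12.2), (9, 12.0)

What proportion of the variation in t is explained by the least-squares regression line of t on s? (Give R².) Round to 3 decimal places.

n = 5, Σx = 51, Σy = 57.7, Σxy = 611.5, Σx² = 583, Σy² = 683.77
Sxx = Σx² − (Σx)²/n = 583 − 520.2 = 62.8
Sxy = Σxy − (Σx)(Σy)/n = 611.5 − 588.54 = 22.96
Syy = Σy² − (Σy)²/n = 683.77 − 665.858 = 17.912
R² = Sxy²/(Sxx·Syy) = (22.96)²/(62.8·17.912) = 0.468641

0.469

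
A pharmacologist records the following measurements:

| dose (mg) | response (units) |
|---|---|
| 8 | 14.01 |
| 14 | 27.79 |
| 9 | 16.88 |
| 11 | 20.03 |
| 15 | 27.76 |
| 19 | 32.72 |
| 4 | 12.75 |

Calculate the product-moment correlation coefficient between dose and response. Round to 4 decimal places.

0.9728

n = 7, Σx = 80, Σy = 151.94, Σxy = 1962.47, Σx² = 1064, Σy² = 3658.478
Sxx = Σx² − (Σx)²/n = 1064 − 914.285714 = 149.714286
Sxy = Σxy − (Σx)(Σy)/n = 1962.47 − 1736.457143 = 226.012857
Syy = Σy² − (Σy)²/n = 3658.478 − 3297.966229 = 360.511771
r = Sxy/√(Sxx·Syy) = 226.012857/√(53973.762351) = 226.012857/232.322539 = 0.972841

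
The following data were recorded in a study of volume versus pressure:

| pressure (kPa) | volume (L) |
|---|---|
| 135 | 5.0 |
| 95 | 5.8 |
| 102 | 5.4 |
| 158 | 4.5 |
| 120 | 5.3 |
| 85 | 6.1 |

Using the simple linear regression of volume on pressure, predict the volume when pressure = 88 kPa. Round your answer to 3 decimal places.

n = 6, Σx = 695, Σy = 32.1, Σxy = 3642.3, Σx² = 84243
Sxx = Σx² − (Σx)²/n = 84243 − 80504.166667 = 3738.833333
Sxy = Σxy − (Σx)(Σy)/n = 3642.3 − 3718.25 = -75.95
b = Sxy/Sxx = -75.95/3738.833333 = -0.020314
a = ȳ − b·x̄ = 5.35 − (-0.020314)·115.833333 = 7.703018
ŷ(88) = a + b·88 = 7.703018 + (-0.020314)·88 = 5.915401

5.915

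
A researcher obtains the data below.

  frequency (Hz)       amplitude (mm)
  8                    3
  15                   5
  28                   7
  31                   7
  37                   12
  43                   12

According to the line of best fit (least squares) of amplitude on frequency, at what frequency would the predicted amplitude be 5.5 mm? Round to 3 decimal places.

n = 6, Σx = 162, Σy = 46, Σxy = 1472, Σx² = 5252
Sxx = Σx² − (Σx)²/n = 5252 − 4374 = 878
Sxy = Σxy − (Σx)(Σy)/n = 1472 − 1242 = 230
b = Sxy/Sxx = 230/878 = 0.261959
a = ȳ − b·x̄ = 7.666667 − 0.261959·27 = 0.593774
Set a + b·x = 5.5: x = (5.5 − 0.593774) / 0.261959 = 18.728986

18.729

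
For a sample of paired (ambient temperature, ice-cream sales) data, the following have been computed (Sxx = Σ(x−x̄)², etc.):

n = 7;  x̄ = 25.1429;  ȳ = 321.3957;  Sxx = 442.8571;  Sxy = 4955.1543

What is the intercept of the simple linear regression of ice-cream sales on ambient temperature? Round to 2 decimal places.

b = Sxy/Sxx = 4955.1543/442.8571 = 11.189059
a = ȳ − b·x̄ = 321.3957 − 11.189059·25.1429 = 40.070304

40.07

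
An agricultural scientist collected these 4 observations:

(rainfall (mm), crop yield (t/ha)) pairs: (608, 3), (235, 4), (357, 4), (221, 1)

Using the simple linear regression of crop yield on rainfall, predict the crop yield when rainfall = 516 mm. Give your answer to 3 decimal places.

3.250

n = 4, Σx = 1421, Σy = 12, Σxy = 4413, Σx² = 601179
Sxx = Σx² − (Σx)²/n = 601179 − 504810.25 = 96368.75
Sxy = Σxy − (Σx)(Σy)/n = 4413 − 4263 = 150
b = Sxy/Sxx = 150/96368.75 = 0.001557
a = ȳ − b·x̄ = 3 − 0.001557·355.25 = 2.447046
ŷ(516) = a + b·516 = 2.447046 + 0.001557·516 = 3.250211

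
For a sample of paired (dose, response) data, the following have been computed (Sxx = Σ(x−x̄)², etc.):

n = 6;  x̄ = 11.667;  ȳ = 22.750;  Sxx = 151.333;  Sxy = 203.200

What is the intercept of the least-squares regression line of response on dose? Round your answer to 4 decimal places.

b = Sxy/Sxx = 203.2/151.333 = 1.342734
a = ȳ − b·x̄ = 22.75 − 1.342734·11.667 = 7.084320

7.0843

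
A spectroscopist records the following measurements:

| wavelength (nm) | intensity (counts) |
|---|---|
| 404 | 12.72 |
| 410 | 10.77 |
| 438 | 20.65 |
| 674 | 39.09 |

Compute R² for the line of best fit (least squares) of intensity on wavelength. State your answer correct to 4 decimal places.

n = 4, Σx = 1926, Σy = 83.23, Σxy = 44945.94, Σx² = 977436, Σy² = 2232.2419
Sxx = Σx² − (Σx)²/n = 977436 − 927369 = 50067
Sxy = Σxy − (Σx)(Σy)/n = 44945.94 − 40075.245 = 4870.695
Syy = Σy² − (Σy)²/n = 2232.2419 − 1731.808225 = 500.433675
R² = Sxy²/(Sxx·Syy) = (4870.695)²/(50067·500.433675) = 0.946856

0.9469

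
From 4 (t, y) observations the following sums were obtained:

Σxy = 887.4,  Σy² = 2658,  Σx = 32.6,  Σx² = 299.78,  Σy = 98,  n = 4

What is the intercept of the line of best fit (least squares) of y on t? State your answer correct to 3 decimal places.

Sxx = Σx² − (Σx)²/n = 299.78 − 265.69 = 34.09
Sxy = Σxy − (Σx)(Σy)/n = 887.4 − 798.7 = 88.7
b = Sxy/Sxx = 88.7/34.09 = 2.601936
a = ȳ − b·x̄ = 24.5 − 2.601936·8.15 = 3.294221

3.294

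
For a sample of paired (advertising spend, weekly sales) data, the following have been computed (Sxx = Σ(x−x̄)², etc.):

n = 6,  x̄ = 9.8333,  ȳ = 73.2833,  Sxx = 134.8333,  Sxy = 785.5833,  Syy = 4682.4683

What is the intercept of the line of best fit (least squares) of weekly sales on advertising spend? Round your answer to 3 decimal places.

b = Sxy/Sxx = 785.5833/134.8333 = 5.826330
a = ȳ − b·x̄ = 73.2833 − 5.826330·9.8333 = 15.991249

15.991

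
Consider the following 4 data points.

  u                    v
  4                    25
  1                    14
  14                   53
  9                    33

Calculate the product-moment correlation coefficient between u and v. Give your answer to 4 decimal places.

0.9850

n = 4, Σx = 28, Σy = 125, Σxy = 1153, Σx² = 294, Σy² = 4719
Sxx = Σx² − (Σx)²/n = 294 − 196 = 98
Sxy = Σxy − (Σx)(Σy)/n = 1153 − 875 = 278
Syy = Σy² − (Σy)²/n = 4719 − 3906.25 = 812.75
r = Sxy/√(Sxx·Syy) = 278/√(79649.5) = 278/282.222430 = 0.985039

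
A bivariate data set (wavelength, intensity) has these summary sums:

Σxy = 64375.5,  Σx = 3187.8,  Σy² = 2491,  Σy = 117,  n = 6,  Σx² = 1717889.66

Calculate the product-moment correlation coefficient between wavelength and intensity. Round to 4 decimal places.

Sxx = Σx² − (Σx)²/n = 1717889.66 − 1693678.14 = 24211.52
Sxy = Σxy − (Σx)(Σy)/n = 64375.5 − 62162.1 = 2213.4
Syy = Σy² − (Σy)²/n = 2491 − 2281.5 = 209.5
r = Sxy/√(Sxx·Syy) = 2213.4/√(5072313.44) = 2213.4/2252.179709 = 0.982781

0.9828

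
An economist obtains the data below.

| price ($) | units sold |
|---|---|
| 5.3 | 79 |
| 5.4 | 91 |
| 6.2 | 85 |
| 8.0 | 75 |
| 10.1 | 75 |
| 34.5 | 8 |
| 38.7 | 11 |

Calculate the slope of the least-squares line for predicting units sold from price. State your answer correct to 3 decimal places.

n = 7, Σx = 108.2, Σy = 424, Σxy = 3496.3, Σx² = 2949.64
Sxx = Σx² − (Σx)²/n = 2949.64 − 1672.462857 = 1277.177143
Sxy = Σxy − (Σx)(Σy)/n = 3496.3 − 6553.828571 = -3057.528571
b = Sxy/Sxx = -3057.528571/1277.177143 = -2.393974

-2.394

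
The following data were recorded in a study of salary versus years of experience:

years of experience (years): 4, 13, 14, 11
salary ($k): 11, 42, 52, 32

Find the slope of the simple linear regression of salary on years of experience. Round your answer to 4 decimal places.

n = 4, Σx = 42, Σy = 137, Σxy = 1670, Σx² = 502
Sxx = Σx² − (Σx)²/n = 502 − 441 = 61
Sxy = Σxy − (Σx)(Σy)/n = 1670 − 1438.5 = 231.5
b = Sxy/Sxx = 231.5/61 = 3.795082

3.7951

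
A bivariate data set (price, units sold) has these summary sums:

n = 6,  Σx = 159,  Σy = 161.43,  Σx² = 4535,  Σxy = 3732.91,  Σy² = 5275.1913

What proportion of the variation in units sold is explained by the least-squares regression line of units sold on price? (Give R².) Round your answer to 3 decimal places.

0.991

Sxx = Σx² − (Σx)²/n = 4535 − 4213.5 = 321.5
Sxy = Σxy − (Σx)(Σy)/n = 3732.91 − 4277.895 = -544.985
Syy = Σy² − (Σy)²/n = 5275.1913 − 4343.27415 = 931.91715
R² = Sxy²/(Sxx·Syy) = (-544.985)²/(321.5·931.91715) = 0.991313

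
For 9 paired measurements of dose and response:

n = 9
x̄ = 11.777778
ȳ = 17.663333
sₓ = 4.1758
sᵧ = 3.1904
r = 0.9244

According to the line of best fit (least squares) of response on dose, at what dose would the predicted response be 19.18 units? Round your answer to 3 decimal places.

13.925

b = r · sᵧ/sₓ = 0.9244 · 3.1904/4.1758 = 0.706261
a = ȳ − b·x̄ = 17.663333 − 0.706261·11.777778 = 9.345145
Set a + b·x = 19.18: x = (19.18 − 9.345145) / 0.706261 = 13.925237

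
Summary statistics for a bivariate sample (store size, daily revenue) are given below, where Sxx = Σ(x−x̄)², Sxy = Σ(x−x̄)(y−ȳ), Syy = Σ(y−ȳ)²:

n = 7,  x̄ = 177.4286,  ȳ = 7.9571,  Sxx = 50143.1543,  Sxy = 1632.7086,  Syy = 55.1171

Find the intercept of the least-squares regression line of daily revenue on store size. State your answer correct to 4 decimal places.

2.1799

b = Sxy/Sxx = 1632.7086/50143.1543 = 0.032561
a = ȳ − b·x̄ = 7.9571 − 0.032561·177.4286 = 2.179857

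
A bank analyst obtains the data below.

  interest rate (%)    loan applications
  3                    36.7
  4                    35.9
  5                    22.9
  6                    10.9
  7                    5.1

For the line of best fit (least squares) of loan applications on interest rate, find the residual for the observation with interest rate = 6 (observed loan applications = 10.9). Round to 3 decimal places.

-2.580

n = 5, Σx = 25, Σy = 111.5, Σxy = 469.3, Σx² = 135
Sxx = Σx² − (Σx)²/n = 135 − 125 = 10
Sxy = Σxy − (Σx)(Σy)/n = 469.3 − 557.5 = -88.2
b = Sxy/Sxx = -88.2/10 = -8.82
a = ȳ − b·x̄ = 22.3 − (-8.82)·5 = 66.4
ŷ(6) = 66.4 + (-8.82)·6 = 13.48
residual = y − ŷ = 10.9 − 13.48 = -2.58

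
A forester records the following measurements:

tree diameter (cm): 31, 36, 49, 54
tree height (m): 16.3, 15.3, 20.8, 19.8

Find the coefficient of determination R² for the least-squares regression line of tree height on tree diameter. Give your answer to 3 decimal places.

0.779

n = 4, Σx = 170, Σy = 72.2, Σxy = 3144.5, Σx² = 7574, Σy² = 1324.46
Sxx = Σx² − (Σx)²/n = 7574 − 7225 = 349
Sxy = Σxy − (Σx)(Σy)/n = 3144.5 − 3068.5 = 76
Syy = Σy² − (Σy)²/n = 1324.46 − 1303.21 = 21.25
R² = Sxy²/(Sxx·Syy) = (76)²/(349·21.25) = 0.778830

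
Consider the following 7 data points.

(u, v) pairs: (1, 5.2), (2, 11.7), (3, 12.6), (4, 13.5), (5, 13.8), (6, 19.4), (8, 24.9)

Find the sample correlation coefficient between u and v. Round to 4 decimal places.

0.9590

n = 7, Σx = 29, Σy = 101.1, Σxy = 505, Σx² = 155, Σy² = 1691.75
Sxx = Σx² − (Σx)²/n = 155 − 120.142857 = 34.857143
Sxy = Σxy − (Σx)(Σy)/n = 505 − 418.842857 = 86.157143
Syy = Σy² − (Σy)²/n = 1691.75 − 1460.172857 = 231.577143
r = Sxy/√(Sxx·Syy) = 86.157143/√(8072.117551) = 86.157143/89.844964 = 0.958954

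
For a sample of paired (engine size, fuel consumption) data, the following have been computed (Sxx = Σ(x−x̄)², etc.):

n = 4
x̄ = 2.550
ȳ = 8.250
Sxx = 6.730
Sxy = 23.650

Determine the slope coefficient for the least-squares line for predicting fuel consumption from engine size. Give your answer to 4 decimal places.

3.5141

b = Sxy/Sxx = 23.65/6.73 = 3.514116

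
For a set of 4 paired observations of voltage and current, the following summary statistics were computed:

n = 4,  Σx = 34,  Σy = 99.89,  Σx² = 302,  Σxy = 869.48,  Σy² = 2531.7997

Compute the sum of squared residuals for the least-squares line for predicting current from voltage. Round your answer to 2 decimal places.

Sxx = Σx² − (Σx)²/n = 302 − 289 = 13
Sxy = Σxy − (Σx)(Σy)/n = 869.48 − 849.065 = 20.415
Syy = Σy² − (Σy)²/n = 2531.7997 − 2494.503025 = 37.296675
b = Sxy/Sxx = 20.415/13 = 1.570385
SSE = Syy − b·Sxy = 37.296675 − 1.570385·20.415 = 5.237273

5.24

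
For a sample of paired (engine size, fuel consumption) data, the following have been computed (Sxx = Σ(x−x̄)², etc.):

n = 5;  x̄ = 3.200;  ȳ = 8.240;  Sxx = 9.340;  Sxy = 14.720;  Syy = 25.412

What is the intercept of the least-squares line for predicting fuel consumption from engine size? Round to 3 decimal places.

3.197

b = Sxy/Sxx = 14.72/9.34 = 1.576017
a = ȳ − b·x̄ = 8.24 − 1.576017·3.2 = 3.196745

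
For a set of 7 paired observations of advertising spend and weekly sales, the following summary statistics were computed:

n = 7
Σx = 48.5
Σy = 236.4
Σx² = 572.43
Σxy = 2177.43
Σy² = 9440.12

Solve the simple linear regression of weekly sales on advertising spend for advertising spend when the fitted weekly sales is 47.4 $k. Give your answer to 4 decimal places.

Sxx = Σx² − (Σx)²/n = 572.43 − 336.035714 = 236.394286
Sxy = Σxy − (Σx)(Σy)/n = 2177.43 − 1637.914286 = 539.515714
b = Sxy/Sxx = 539.515714/236.394286 = 2.282271
a = ȳ − b·x̄ = 33.771429 − 2.282271·6.928571 = 17.958554
Set a + b·x = 47.4: x = (47.4 − 17.958554) / 2.282271 = 12.900068

12.9001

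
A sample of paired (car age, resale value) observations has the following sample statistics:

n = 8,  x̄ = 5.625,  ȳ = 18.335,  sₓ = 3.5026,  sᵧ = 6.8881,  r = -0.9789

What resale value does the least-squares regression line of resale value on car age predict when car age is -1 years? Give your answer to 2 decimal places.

b = r · sᵧ/sₓ = -0.9789 · 6.8881/3.5026 = -1.925073
a = ȳ − b·x̄ = 18.335 − (-1.925073)·5.625 = 29.163536
ŷ(-1) = a + b·-1 = 29.163536 + (-1.925073)·(-1) = 31.088609

31.09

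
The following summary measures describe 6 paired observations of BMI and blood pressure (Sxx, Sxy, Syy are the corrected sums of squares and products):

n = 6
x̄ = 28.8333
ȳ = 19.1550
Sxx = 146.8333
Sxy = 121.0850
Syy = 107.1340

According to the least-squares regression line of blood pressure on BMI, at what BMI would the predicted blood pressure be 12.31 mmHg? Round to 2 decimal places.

20.53

b = Sxy/Sxx = 121.085/146.8333 = 0.824643
a = ȳ − b·x̄ = 19.155 − 0.824643·28.8333 = -4.622169
Set a + b·x = 12.31: x = (12.31 − (-4.622169)) / 0.824643 = 20.532735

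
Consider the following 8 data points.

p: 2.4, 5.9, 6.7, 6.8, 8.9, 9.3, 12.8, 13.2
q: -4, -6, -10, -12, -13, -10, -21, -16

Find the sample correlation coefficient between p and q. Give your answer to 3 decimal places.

n = 8, Σx = 66, Σy = -92, Σxy = -882.3, Σx² = 635.48, Σy² = 1262
Sxx = Σx² − (Σx)²/n = 635.48 − 544.5 = 90.98
Sxy = Σxy − (Σx)(Σy)/n = -882.3 − (-759) = -123.3
Syy = Σy² − (Σy)²/n = 1262 − 1058 = 204
r = Sxy/√(Sxx·Syy) = -123.3/√(18559.92) = -123.3/136.234797 = -0.905055

-0.905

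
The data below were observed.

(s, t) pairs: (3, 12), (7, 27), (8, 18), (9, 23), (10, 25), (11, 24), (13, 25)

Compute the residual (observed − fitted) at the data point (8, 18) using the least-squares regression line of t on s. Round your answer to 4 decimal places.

n = 7, Σx = 61, Σy = 154, Σxy = 1415, Σx² = 593
Sxx = Σx² − (Σx)²/n = 593 − 531.571429 = 61.428571
Sxy = Σxy − (Σx)(Σy)/n = 1415 − 1342 = 73
b = Sxy/Sxx = 73/61.428571 = 1.188372
a = ȳ − b·x̄ = 22 − 1.188372·8.714286 = 11.644186
ŷ(8) = 11.644186 + 1.188372·8 = 21.151163
residual = y − ŷ = 18 − 21.151163 = -3.151163

-3.1512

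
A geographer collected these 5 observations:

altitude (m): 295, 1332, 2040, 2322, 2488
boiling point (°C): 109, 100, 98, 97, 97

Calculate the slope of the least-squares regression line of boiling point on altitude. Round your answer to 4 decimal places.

n = 5, Σx = 8477, Σy = 501, Σxy = 831845, Σx² = 17604677
Sxx = Σx² − (Σx)²/n = 17604677 − 14371905.8 = 3232771.2
Sxy = Σxy − (Σx)(Σy)/n = 831845 − 849395.4 = -17550.4
b = Sxy/Sxx = -17550.4/3232771.2 = -0.005429

-0.0054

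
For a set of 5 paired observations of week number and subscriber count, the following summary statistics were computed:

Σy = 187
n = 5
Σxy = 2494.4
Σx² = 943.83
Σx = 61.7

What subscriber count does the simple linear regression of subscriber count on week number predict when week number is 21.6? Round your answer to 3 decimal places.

46.882

Sxx = Σx² − (Σx)²/n = 943.83 − 761.378 = 182.452
Sxy = Σxy − (Σx)(Σy)/n = 2494.4 − 2307.58 = 186.82
b = Sxy/Sxx = 186.82/182.452 = 1.023941
a = ȳ − b·x̄ = 37.4 − 1.023941·12.34 = 24.764574
ŷ(21.6) = a + b·21.6 = 24.764574 + 1.023941·21.6 = 46.881689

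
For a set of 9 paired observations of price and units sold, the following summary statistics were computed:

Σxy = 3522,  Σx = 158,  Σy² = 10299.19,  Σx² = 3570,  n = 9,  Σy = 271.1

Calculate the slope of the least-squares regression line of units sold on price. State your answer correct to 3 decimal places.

Sxx = Σx² − (Σx)²/n = 3570 − 2773.777778 = 796.222222
Sxy = Σxy − (Σx)(Σy)/n = 3522 − 4759.311111 = -1237.311111
b = Sxy/Sxx = -1237.311111/796.222222 = -1.553977

-1.554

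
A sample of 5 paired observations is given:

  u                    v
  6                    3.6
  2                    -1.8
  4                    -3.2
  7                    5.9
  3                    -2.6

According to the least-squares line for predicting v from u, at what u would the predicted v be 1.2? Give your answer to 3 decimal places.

n = 5, Σx = 22, Σy = 1.9, Σxy = 38.7, Σx² = 114
Sxx = Σx² − (Σx)²/n = 114 − 96.8 = 17.2
Sxy = Σxy − (Σx)(Σy)/n = 38.7 − 8.36 = 30.34
b = Sxy/Sxx = 30.34/17.2 = 1.763953
a = ȳ − b·x̄ = 0.38 − 1.763953·4.4 = -7.381395
Set a + b·x = 1.2: x = (1.2 − (-7.381395)) / 1.763953 = 4.864865

4.865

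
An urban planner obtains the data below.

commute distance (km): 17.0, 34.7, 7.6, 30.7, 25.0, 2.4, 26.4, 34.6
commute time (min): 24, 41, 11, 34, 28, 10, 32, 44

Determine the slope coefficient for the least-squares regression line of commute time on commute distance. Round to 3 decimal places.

1.014

n = 8, Σx = 178.4, Σy = 224, Σxy = 6049.3, Σx² = 5018.22
Sxx = Σx² − (Σx)²/n = 5018.22 − 3978.32 = 1039.9
Sxy = Σxy − (Σx)(Σy)/n = 6049.3 − 4995.2 = 1054.1
b = Sxy/Sxx = 1054.1/1039.9 = 1.013655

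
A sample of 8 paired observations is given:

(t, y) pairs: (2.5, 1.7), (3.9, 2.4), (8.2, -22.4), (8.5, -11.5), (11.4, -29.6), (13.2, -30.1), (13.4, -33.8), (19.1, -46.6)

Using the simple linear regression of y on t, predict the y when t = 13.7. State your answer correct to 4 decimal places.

-32.7233

n = 8, Σx = 80.2, Σy = -169.9, Σxy = -2345.56, Σx² = 1009.52
Sxx = Σx² − (Σx)²/n = 1009.52 − 804.005 = 205.515
Sxy = Σxy − (Σx)(Σy)/n = -2345.56 − (-1703.2475) = -642.3125
b = Sxy/Sxx = -642.3125/205.515 = -3.125380
a = ȳ − b·x̄ = -21.2375 − (-3.125380)·10.025 = 10.094436
ŷ(13.7) = a + b·13.7 = 10.094436 + (-3.125380)·13.7 = -32.723272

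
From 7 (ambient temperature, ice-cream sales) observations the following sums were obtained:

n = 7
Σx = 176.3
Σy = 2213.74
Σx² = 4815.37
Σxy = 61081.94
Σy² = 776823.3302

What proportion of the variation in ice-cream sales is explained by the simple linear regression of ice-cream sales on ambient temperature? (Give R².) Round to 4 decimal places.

0.9860

Sxx = Σx² − (Σx)²/n = 4815.37 − 4440.241429 = 375.128571
Sxy = Σxy − (Σx)(Σy)/n = 61081.94 − 55754.623143 = 5327.316857
Syy = Σy² − (Σy)²/n = 776823.3302 − 700092.112514 = 76731.217686
R² = Sxy²/(Sxx·Syy) = (5327.316857)²/(375.128571·76731.217686) = 0.985973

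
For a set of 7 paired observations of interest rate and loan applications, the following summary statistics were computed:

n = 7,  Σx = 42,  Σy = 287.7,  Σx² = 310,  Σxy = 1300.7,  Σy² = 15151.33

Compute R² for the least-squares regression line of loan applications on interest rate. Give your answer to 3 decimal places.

Sxx = Σx² − (Σx)²/n = 310 − 252 = 58
Sxy = Σxy − (Σx)(Σy)/n = 1300.7 − 1726.2 = -425.5
Syy = Σy² − (Σy)²/n = 15151.33 − 11824.47 = 3326.86
R² = Sxy²/(Sxx·Syy) = (-425.5)²/(58·3326.86) = 0.938289

0.938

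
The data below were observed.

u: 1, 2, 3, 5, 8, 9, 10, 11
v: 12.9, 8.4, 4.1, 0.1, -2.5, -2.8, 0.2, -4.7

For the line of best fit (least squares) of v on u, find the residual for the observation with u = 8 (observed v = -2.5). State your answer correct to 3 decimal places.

n = 8, Σx = 49, Σy = 15.7, Σxy = -52.4, Σx² = 405
Sxx = Σx² − (Σx)²/n = 405 − 300.125 = 104.875
Sxy = Σxy − (Σx)(Σy)/n = -52.4 − 96.1625 = -148.5625
b = Sxy/Sxx = -148.5625/104.875 = -1.416567
a = ȳ − b·x̄ = 1.9625 − (-1.416567)·6.125 = 10.638975
ŷ(8) = 10.638975 + (-1.416567)·8 = -0.693564
residual = y − ŷ = -2.5 − (-0.693564) = -1.806436

-1.806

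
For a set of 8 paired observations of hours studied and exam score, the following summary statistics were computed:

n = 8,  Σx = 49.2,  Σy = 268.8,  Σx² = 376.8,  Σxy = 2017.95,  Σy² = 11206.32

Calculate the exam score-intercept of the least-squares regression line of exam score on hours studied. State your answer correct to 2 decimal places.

Sxx = Σx² − (Σx)²/n = 376.8 − 302.58 = 74.22
Sxy = Σxy − (Σx)(Σy)/n = 2017.95 − 1653.12 = 364.83
b = Sxy/Sxx = 364.83/74.22 = 4.915521
a = ȳ − b·x̄ = 33.6 − 4.915521·6.15 = 3.369543

3.37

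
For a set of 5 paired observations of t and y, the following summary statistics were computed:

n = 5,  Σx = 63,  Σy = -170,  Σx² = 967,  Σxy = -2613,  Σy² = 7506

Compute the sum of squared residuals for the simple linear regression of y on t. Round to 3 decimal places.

Sxx = Σx² − (Σx)²/n = 967 − 793.8 = 173.2
Sxy = Σxy − (Σx)(Σy)/n = -2613 − (-2142) = -471
Syy = Σy² − (Σy)²/n = 7506 − 5780 = 1726
b = Sxy/Sxx = -471/173.2 = -2.719400
SSE = Syy − b·Sxy = 1726 − (-2.719400)·(-471) = 445.162818

445.163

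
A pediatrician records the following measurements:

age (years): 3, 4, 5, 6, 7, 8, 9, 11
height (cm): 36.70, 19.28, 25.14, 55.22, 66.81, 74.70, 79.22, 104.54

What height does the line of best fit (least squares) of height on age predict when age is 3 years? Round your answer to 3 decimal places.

20.324

n = 8, Σx = 53, Σy = 461.61, Σxy = 3572.43, Σx² = 401
Sxx = Σx² − (Σx)²/n = 401 − 351.125 = 49.875
Sxy = Σxy − (Σx)(Σy)/n = 3572.43 − 3058.16625 = 514.26375
b = Sxy/Sxx = 514.26375/49.875 = 10.311053
a = ȳ − b·x̄ = 57.70125 − 10.311053·6.625 = -10.609474
ŷ(3) = a + b·3 = -10.609474 + 10.311053·3 = 20.323684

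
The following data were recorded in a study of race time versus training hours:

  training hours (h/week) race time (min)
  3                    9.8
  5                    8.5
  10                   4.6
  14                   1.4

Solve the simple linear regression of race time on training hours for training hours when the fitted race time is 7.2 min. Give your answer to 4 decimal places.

n = 4, Σx = 32, Σy = 24.3, Σxy = 137.5, Σx² = 330
Sxx = Σx² − (Σx)²/n = 330 − 256 = 74
Sxy = Σxy − (Σx)(Σy)/n = 137.5 − 194.4 = -56.9
b = Sxy/Sxx = -56.9/74 = -0.768919
a = ȳ − b·x̄ = 6.075 − (-0.768919)·8 = 12.226351
Set a + b·x = 7.2: x = (7.2 − 12.226351) / (-0.768919) = 6.536907

6.5369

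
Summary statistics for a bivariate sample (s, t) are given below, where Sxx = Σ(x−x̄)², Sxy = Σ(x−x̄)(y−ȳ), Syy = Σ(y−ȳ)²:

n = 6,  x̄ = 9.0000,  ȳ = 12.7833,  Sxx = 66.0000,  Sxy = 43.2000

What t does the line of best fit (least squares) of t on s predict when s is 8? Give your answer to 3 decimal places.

12.129

b = Sxy/Sxx = 43.2/66 = 0.654545
a = ȳ − b·x̄ = 12.7833 − 0.654545·9 = 6.892391
ŷ(8) = a + b·8 = 6.892391 + 0.654545·8 = 12.128755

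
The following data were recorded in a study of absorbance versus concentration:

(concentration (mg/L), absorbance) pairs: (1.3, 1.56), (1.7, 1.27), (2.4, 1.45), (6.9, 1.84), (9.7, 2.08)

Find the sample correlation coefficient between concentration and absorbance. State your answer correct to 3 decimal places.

n = 5, Σx = 22, Σy = 8.2, Σxy = 40.539, Σx² = 152.04, Σy² = 13.861
Sxx = Σx² − (Σx)²/n = 152.04 − 96.8 = 55.24
Sxy = Σxy − (Σx)(Σy)/n = 40.539 − 36.08 = 4.459
Syy = Σy² − (Σy)²/n = 13.861 − 13.448 = 0.413
r = Sxy/√(Sxx·Syy) = 4.459/√(22.81412) = 4.459/4.776413 = 0.933546

0.934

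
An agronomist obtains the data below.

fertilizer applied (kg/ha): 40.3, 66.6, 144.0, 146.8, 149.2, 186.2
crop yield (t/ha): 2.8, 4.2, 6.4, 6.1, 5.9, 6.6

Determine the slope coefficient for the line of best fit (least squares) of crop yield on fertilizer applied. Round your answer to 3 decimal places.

0.026

n = 6, Σx = 733.1, Σy = 32, Σxy = 4318.84, Σx² = 105276.97
Sxx = Σx² − (Σx)²/n = 105276.97 − 89572.601667 = 15704.368333
Sxy = Σxy − (Σx)(Σy)/n = 4318.84 − 3909.866667 = 408.973333
b = Sxy/Sxx = 408.973333/15704.368333 = 0.026042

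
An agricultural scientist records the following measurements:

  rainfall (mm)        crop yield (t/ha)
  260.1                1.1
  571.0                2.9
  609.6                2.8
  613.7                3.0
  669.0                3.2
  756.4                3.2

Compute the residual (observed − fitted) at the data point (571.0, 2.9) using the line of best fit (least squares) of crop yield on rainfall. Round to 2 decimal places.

n = 6, Σx = 3479.8, Σy = 16.2, Σxy = 10051.27, Σx² = 2161634.82
Sxx = Σx² − (Σx)²/n = 2161634.82 − 2018168.006667 = 143466.813333
Sxy = Σxy − (Σx)(Σy)/n = 10051.27 − 9395.46 = 655.81
b = Sxy/Sxx = 655.81/143466.813333 = 0.004571
a = ȳ − b·x̄ = 2.7 − 0.004571·579.966667 = 0.048879
ŷ(571.0) = 0.048879 + 0.004571·571 = 2.659012
residual = y − ŷ = 2.9 − 2.659012 = 0.240988

0.24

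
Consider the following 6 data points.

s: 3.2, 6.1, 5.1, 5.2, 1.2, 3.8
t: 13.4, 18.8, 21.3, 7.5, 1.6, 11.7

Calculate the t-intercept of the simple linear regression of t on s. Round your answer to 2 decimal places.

n = 6, Σx = 24.6, Σy = 74.3, Σxy = 351.57, Σx² = 116.38
Sxx = Σx² − (Σx)²/n = 116.38 − 100.86 = 15.52
Sxy = Σxy − (Σx)(Σy)/n = 351.57 − 304.63 = 46.94
b = Sxy/Sxx = 46.94/15.52 = 3.024485
a = ȳ − b·x̄ = 12.383333 − 3.024485·4.1 = -0.017053

-0.02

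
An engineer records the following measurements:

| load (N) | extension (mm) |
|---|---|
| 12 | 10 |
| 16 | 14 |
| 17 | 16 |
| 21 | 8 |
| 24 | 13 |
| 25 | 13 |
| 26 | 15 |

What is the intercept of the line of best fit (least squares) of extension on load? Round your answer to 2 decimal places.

10.51

n = 7, Σx = 141, Σy = 89, Σxy = 1811, Σx² = 3007
Sxx = Σx² − (Σx)²/n = 3007 − 2840.142857 = 166.857143
Sxy = Σxy − (Σx)(Σy)/n = 1811 − 1792.714286 = 18.285714
b = Sxy/Sxx = 18.285714/166.857143 = 0.109589
a = ȳ − b·x̄ = 12.714286 − 0.109589·20.142857 = 10.506849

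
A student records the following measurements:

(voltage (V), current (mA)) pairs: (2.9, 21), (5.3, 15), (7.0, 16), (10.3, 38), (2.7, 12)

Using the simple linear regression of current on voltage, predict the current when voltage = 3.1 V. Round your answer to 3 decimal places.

n = 5, Σx = 28.2, Σy = 102, Σxy = 676.2, Σx² = 198.88
Sxx = Σx² − (Σx)²/n = 198.88 − 159.048 = 39.832
Sxy = Σxy − (Σx)(Σy)/n = 676.2 − 575.28 = 100.92
b = Sxy/Sxx = 100.92/39.832 = 2.533641
a = ȳ − b·x̄ = 20.4 − 2.533641·5.64 = 6.110263
ŷ(3.1) = a + b·3.1 = 6.110263 + 2.533641·3.1 = 13.964551

13.965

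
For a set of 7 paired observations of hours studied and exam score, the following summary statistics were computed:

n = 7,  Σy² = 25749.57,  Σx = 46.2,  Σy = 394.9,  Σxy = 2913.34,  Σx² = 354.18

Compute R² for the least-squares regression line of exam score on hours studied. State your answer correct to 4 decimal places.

0.5511

Sxx = Σx² − (Σx)²/n = 354.18 − 304.92 = 49.26
Sxy = Σxy − (Σx)(Σy)/n = 2913.34 − 2606.34 = 307
Syy = Σy² − (Σy)²/n = 25749.57 − 22278.001429 = 3471.568571
R² = Sxy²/(Sxx·Syy) = (307)²/(49.26·3471.568571) = 0.551133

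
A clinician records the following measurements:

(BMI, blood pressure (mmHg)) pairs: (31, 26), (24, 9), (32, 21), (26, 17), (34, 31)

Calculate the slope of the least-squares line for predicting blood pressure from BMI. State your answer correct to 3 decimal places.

n = 5, Σx = 147, Σy = 104, Σxy = 3190, Σx² = 4393
Sxx = Σx² − (Σx)²/n = 4393 − 4321.8 = 71.2
Sxy = Σxy − (Σx)(Σy)/n = 3190 − 3057.6 = 132.4
b = Sxy/Sxx = 132.4/71.2 = 1.859551

1.860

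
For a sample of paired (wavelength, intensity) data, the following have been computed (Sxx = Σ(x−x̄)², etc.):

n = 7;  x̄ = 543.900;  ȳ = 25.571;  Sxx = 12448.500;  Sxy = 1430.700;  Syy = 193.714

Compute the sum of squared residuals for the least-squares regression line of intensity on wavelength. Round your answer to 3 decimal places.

29.284

b = Sxy/Sxx = 1430.7/12448.5 = 0.114930
SSE = Syy − b·Sxy = 193.714 − 0.114930·1430.7 = 29.284351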